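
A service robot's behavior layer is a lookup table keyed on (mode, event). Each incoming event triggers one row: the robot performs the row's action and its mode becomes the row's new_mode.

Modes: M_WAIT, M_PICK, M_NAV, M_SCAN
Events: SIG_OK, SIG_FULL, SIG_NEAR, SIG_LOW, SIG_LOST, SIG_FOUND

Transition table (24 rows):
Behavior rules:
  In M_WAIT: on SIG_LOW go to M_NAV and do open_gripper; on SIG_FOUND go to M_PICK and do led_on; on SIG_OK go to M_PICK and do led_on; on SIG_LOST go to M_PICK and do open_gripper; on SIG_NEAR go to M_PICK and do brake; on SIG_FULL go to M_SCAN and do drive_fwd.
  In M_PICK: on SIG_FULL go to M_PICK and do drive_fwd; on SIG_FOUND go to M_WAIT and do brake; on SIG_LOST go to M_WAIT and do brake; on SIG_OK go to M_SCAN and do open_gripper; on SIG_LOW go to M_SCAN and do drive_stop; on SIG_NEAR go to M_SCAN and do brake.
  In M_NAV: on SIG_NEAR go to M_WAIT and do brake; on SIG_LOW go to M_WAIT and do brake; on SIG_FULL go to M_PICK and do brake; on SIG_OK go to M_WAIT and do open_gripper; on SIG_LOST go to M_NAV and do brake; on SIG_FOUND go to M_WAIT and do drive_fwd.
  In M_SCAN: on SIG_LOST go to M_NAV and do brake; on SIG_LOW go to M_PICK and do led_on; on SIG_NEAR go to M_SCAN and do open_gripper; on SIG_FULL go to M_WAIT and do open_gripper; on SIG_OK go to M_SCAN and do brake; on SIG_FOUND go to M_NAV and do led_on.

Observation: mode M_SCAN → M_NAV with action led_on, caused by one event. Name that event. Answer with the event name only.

try SIG_OK: (M_SCAN, SIG_OK) → (M_SCAN, brake)
try SIG_FULL: (M_SCAN, SIG_FULL) → (M_WAIT, open_gripper)
try SIG_NEAR: (M_SCAN, SIG_NEAR) → (M_SCAN, open_gripper)
try SIG_LOW: (M_SCAN, SIG_LOW) → (M_PICK, led_on)
try SIG_LOST: (M_SCAN, SIG_LOST) → (M_NAV, brake)
try SIG_FOUND: (M_SCAN, SIG_FOUND) → (M_NAV, led_on)  ← matches

SIG_FOUND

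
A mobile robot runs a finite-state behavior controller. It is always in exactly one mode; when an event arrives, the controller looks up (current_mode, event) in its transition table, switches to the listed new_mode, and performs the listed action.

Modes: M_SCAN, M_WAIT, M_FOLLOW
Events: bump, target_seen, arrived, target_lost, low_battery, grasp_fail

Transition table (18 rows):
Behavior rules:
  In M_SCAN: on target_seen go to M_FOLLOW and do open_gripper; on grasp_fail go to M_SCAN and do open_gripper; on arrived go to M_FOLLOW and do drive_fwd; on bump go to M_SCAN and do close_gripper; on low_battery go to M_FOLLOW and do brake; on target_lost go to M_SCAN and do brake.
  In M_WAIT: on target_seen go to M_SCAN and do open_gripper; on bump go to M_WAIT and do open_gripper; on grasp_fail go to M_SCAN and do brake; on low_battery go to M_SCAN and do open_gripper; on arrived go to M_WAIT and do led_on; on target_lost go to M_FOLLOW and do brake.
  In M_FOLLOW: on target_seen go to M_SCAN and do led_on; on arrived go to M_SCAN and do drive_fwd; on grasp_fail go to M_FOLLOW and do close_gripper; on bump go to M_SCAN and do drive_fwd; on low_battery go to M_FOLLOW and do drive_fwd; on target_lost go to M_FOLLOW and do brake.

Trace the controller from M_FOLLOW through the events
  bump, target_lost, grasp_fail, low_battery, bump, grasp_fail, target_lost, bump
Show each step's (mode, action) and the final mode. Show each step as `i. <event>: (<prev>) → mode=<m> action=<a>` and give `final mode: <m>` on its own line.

final mode: M_SCAN

1. bump: (M_FOLLOW) → mode=M_SCAN action=drive_fwd
2. target_lost: (M_SCAN) → mode=M_SCAN action=brake
3. grasp_fail: (M_SCAN) → mode=M_SCAN action=open_gripper
4. low_battery: (M_SCAN) → mode=M_FOLLOW action=brake
5. bump: (M_FOLLOW) → mode=M_SCAN action=drive_fwd
6. grasp_fail: (M_SCAN) → mode=M_SCAN action=open_gripper
7. target_lost: (M_SCAN) → mode=M_SCAN action=brake
8. bump: (M_SCAN) → mode=M_SCAN action=close_gripper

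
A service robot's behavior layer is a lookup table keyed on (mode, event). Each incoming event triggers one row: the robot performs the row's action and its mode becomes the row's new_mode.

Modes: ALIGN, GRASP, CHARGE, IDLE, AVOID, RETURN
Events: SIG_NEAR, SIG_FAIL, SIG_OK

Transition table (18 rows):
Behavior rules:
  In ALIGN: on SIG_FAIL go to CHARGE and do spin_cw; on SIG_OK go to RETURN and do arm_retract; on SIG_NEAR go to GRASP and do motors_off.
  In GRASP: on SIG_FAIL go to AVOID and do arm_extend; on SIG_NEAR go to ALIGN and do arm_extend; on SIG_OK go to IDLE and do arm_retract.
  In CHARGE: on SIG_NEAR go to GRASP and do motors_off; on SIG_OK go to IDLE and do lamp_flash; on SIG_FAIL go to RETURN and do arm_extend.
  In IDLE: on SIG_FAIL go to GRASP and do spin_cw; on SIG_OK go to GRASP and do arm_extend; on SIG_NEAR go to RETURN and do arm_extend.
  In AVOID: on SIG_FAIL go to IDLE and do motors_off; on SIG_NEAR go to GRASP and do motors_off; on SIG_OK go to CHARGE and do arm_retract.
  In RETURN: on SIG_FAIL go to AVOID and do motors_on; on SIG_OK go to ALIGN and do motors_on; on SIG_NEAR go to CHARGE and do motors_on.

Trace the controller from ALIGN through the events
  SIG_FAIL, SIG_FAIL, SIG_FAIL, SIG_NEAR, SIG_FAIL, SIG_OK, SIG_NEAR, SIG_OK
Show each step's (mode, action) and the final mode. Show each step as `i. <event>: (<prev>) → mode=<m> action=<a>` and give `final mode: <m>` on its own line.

final mode: IDLE

1. SIG_FAIL: (ALIGN) → mode=CHARGE action=spin_cw
2. SIG_FAIL: (CHARGE) → mode=RETURN action=arm_extend
3. SIG_FAIL: (RETURN) → mode=AVOID action=motors_on
4. SIG_NEAR: (AVOID) → mode=GRASP action=motors_off
5. SIG_FAIL: (GRASP) → mode=AVOID action=arm_extend
6. SIG_OK: (AVOID) → mode=CHARGE action=arm_retract
7. SIG_NEAR: (CHARGE) → mode=GRASP action=motors_off
8. SIG_OK: (GRASP) → mode=IDLE action=arm_retract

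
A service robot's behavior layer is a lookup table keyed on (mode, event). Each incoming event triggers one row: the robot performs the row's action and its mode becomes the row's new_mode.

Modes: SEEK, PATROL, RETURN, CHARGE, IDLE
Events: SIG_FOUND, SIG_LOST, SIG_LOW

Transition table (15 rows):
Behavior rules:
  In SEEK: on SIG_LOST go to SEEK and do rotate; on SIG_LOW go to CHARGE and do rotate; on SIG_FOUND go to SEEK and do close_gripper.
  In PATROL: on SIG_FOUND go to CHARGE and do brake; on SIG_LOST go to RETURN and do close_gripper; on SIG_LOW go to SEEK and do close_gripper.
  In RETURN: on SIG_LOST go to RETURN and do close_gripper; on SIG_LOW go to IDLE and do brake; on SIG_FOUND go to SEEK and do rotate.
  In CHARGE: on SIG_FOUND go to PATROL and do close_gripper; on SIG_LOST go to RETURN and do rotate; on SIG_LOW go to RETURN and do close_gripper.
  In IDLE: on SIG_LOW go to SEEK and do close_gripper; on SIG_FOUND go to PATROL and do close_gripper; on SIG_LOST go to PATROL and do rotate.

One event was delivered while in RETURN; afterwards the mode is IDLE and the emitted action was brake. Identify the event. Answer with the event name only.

SIG_LOW

try SIG_FOUND: (RETURN, SIG_FOUND) → (SEEK, rotate)
try SIG_LOST: (RETURN, SIG_LOST) → (RETURN, close_gripper)
try SIG_LOW: (RETURN, SIG_LOW) → (IDLE, brake)  ← matches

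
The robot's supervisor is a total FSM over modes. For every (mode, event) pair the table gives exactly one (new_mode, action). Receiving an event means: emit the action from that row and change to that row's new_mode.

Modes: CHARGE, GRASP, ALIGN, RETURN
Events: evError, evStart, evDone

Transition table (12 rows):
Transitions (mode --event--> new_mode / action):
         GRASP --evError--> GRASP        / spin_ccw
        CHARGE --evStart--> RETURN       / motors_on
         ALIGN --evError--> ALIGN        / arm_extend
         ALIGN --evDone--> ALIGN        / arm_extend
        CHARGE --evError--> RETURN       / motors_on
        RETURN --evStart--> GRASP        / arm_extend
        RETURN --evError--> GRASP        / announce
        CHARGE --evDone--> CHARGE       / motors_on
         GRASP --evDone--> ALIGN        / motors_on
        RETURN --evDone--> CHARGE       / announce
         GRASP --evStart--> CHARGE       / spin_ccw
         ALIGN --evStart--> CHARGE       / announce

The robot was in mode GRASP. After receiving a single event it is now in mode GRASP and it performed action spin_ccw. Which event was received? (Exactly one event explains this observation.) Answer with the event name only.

evError

try evError: (GRASP, evError) → (GRASP, spin_ccw)  ← matches
try evStart: (GRASP, evStart) → (CHARGE, spin_ccw)
try evDone: (GRASP, evDone) → (ALIGN, motors_on)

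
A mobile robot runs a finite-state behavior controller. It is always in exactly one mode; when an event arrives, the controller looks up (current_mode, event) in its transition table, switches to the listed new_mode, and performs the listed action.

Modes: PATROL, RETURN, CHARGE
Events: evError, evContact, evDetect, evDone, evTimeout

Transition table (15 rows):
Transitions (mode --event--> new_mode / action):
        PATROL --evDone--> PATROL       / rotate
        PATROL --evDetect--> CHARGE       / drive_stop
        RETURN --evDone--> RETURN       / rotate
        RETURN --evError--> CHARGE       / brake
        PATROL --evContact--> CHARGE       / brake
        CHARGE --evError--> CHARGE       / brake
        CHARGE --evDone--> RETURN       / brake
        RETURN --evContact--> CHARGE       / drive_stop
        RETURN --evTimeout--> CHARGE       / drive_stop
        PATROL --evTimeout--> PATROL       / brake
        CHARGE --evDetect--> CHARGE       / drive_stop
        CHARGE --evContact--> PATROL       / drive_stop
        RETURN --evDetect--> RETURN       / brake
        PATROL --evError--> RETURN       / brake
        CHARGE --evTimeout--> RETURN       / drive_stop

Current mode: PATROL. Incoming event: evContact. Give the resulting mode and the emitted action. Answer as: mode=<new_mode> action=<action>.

mode=CHARGE action=brake

current mode = PATROL; filter table to that mode:
  (PATROL, evDone) → (PATROL, rotate)
  (PATROL, evDetect) → (CHARGE, drive_stop)
  (PATROL, evContact) → (CHARGE, brake)  ← event matches
  (PATROL, evTimeout) → (PATROL, brake)
  (PATROL, evError) → (RETURN, brake)
event = evContact selects (CHARGE, brake)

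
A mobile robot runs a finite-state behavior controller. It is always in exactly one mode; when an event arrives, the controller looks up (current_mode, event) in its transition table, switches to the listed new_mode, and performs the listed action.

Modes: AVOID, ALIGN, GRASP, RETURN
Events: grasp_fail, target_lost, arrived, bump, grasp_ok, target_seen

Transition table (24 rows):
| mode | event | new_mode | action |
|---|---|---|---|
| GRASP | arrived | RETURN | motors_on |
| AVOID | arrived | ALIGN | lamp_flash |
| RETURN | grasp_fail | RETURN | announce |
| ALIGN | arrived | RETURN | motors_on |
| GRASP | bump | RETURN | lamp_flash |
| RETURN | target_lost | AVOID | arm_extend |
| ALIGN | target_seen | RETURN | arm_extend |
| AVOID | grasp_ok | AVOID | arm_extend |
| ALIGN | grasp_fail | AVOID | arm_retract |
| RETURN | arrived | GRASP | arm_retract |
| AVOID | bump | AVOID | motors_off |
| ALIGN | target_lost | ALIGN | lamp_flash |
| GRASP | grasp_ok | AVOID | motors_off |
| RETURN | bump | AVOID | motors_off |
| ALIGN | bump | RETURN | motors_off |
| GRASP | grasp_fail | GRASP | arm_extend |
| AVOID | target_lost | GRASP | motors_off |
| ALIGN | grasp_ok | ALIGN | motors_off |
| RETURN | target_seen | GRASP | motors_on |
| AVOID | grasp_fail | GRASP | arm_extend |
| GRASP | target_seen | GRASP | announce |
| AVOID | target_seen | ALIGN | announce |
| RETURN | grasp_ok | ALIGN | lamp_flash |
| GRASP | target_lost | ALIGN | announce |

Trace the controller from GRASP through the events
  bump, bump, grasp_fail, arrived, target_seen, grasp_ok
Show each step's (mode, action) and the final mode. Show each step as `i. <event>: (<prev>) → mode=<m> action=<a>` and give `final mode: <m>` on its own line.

1. bump: (GRASP) → mode=RETURN action=lamp_flash
2. bump: (RETURN) → mode=AVOID action=motors_off
3. grasp_fail: (AVOID) → mode=GRASP action=arm_extend
4. arrived: (GRASP) → mode=RETURN action=motors_on
5. target_seen: (RETURN) → mode=GRASP action=motors_on
6. grasp_ok: (GRASP) → mode=AVOID action=motors_off

final mode: AVOID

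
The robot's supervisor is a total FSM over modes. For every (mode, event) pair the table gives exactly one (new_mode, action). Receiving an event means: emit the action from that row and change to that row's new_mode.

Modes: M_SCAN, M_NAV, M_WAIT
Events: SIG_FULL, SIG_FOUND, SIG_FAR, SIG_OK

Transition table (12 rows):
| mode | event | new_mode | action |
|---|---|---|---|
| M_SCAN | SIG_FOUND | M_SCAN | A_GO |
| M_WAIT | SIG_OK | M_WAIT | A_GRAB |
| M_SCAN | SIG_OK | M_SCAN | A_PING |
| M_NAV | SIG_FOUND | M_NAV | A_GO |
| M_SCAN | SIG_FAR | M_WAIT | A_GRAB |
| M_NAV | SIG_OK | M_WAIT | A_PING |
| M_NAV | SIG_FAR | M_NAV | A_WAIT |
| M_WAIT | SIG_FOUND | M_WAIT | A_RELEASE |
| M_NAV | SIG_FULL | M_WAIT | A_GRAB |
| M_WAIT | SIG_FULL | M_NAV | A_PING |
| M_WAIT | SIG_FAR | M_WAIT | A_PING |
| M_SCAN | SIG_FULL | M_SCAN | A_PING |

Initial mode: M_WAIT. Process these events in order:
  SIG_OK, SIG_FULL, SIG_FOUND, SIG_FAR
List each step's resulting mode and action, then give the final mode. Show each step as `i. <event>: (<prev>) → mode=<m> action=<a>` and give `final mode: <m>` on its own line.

final mode: M_NAV

1. SIG_OK: (M_WAIT) → mode=M_WAIT action=A_GRAB
2. SIG_FULL: (M_WAIT) → mode=M_NAV action=A_PING
3. SIG_FOUND: (M_NAV) → mode=M_NAV action=A_GO
4. SIG_FAR: (M_NAV) → mode=M_NAV action=A_WAIT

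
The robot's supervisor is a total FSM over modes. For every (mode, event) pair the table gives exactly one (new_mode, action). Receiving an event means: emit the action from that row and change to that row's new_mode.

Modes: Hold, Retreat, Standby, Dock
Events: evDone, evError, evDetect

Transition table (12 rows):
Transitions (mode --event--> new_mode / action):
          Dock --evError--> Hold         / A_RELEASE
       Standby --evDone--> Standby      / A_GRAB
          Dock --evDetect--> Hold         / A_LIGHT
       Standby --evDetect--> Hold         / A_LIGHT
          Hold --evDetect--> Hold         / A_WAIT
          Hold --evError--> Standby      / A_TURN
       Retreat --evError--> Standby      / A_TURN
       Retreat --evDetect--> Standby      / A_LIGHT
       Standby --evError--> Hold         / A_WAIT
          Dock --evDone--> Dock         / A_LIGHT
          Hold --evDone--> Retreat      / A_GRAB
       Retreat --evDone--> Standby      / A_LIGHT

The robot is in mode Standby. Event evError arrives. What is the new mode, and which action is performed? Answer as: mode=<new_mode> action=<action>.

mode=Hold action=A_WAIT

current mode = Standby; filter table to that mode:
  (Standby, evDone) → (Standby, A_GRAB)
  (Standby, evDetect) → (Hold, A_LIGHT)
  (Standby, evError) → (Hold, A_WAIT)  ← event matches
event = evError selects (Hold, A_WAIT)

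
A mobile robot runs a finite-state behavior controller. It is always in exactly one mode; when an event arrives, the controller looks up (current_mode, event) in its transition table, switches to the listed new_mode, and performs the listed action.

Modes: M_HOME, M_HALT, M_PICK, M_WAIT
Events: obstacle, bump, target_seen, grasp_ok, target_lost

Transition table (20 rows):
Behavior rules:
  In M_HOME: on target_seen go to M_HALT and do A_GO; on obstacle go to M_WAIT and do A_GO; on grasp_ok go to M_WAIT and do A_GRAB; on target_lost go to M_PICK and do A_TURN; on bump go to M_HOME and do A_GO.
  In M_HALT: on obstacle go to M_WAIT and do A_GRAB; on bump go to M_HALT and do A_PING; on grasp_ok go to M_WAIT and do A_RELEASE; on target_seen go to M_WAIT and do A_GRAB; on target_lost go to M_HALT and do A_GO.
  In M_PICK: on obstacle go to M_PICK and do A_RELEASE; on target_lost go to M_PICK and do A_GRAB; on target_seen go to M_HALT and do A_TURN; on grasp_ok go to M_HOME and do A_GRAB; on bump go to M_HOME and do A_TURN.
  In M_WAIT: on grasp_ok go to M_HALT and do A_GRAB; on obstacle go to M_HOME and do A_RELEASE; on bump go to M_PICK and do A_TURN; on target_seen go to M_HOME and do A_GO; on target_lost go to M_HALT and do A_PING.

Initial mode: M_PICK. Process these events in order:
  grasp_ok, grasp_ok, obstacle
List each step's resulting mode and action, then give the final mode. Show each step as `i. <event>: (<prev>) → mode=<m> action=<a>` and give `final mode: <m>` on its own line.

1. grasp_ok: (M_PICK) → mode=M_HOME action=A_GRAB
2. grasp_ok: (M_HOME) → mode=M_WAIT action=A_GRAB
3. obstacle: (M_WAIT) → mode=M_HOME action=A_RELEASE

final mode: M_HOME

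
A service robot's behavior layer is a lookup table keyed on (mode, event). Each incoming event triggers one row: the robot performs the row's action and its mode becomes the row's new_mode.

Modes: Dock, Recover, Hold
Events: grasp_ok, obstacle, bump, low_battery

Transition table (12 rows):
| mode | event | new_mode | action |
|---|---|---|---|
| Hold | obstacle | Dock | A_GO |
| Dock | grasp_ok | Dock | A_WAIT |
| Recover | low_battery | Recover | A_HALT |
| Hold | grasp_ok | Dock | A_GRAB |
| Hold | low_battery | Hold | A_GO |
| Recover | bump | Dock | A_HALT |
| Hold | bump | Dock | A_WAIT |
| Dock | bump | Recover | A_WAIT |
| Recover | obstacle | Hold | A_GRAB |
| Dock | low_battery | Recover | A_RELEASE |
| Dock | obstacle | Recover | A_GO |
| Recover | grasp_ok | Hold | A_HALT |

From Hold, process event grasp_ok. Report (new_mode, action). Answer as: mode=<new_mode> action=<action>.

current mode = Hold; filter table to that mode:
  (Hold, obstacle) → (Dock, A_GO)
  (Hold, grasp_ok) → (Dock, A_GRAB)  ← event matches
  (Hold, low_battery) → (Hold, A_GO)
  (Hold, bump) → (Dock, A_WAIT)
event = grasp_ok selects (Dock, A_GRAB)

mode=Dock action=A_GRAB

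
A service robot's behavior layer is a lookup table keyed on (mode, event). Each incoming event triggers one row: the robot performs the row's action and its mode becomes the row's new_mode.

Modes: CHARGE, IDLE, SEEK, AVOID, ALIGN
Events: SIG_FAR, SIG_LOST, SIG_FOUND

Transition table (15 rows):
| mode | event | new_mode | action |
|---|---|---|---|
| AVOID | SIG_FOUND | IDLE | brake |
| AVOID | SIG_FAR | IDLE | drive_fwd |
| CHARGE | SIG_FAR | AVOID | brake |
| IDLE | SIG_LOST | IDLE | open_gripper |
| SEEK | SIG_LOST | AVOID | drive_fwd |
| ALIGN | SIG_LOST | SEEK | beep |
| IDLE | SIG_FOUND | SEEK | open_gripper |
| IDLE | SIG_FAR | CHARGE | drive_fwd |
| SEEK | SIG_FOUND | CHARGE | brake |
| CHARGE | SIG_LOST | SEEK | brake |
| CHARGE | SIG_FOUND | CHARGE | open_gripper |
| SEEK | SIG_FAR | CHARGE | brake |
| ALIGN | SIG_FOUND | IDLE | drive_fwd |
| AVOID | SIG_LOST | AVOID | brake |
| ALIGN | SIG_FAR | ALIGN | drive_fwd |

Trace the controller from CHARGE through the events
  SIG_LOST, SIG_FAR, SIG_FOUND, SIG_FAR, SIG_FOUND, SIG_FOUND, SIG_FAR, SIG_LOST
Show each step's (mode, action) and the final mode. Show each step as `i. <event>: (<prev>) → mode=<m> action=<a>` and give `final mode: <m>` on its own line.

final mode: SEEK

1. SIG_LOST: (CHARGE) → mode=SEEK action=brake
2. SIG_FAR: (SEEK) → mode=CHARGE action=brake
3. SIG_FOUND: (CHARGE) → mode=CHARGE action=open_gripper
4. SIG_FAR: (CHARGE) → mode=AVOID action=brake
5. SIG_FOUND: (AVOID) → mode=IDLE action=brake
6. SIG_FOUND: (IDLE) → mode=SEEK action=open_gripper
7. SIG_FAR: (SEEK) → mode=CHARGE action=brake
8. SIG_LOST: (CHARGE) → mode=SEEK action=brake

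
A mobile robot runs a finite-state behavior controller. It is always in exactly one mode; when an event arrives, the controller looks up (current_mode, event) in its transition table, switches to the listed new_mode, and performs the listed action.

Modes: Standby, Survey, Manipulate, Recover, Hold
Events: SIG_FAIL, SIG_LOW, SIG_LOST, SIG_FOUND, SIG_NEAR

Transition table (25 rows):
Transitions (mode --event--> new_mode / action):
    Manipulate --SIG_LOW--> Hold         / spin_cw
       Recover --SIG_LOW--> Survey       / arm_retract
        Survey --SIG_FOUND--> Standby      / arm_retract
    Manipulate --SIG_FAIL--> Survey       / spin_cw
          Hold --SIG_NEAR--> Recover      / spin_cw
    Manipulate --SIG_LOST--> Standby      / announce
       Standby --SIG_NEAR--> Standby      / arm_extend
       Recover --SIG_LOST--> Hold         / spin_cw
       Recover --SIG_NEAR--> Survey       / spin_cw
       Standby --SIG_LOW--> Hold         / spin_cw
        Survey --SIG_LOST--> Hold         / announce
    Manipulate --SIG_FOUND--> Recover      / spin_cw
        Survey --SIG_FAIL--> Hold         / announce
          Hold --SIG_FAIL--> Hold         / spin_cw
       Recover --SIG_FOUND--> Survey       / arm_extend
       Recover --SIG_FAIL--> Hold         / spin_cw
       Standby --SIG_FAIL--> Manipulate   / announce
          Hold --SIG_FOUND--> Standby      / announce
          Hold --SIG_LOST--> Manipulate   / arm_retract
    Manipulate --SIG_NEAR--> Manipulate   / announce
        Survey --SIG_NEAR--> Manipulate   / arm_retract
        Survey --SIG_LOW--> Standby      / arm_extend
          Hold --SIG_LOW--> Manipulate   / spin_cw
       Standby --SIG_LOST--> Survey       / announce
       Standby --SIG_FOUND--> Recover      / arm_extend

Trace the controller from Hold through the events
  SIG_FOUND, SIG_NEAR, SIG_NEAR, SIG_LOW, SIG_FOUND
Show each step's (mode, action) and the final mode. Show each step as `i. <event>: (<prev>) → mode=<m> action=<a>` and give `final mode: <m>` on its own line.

final mode: Standby

1. SIG_FOUND: (Hold) → mode=Standby action=announce
2. SIG_NEAR: (Standby) → mode=Standby action=arm_extend
3. SIG_NEAR: (Standby) → mode=Standby action=arm_extend
4. SIG_LOW: (Standby) → mode=Hold action=spin_cw
5. SIG_FOUND: (Hold) → mode=Standby action=announce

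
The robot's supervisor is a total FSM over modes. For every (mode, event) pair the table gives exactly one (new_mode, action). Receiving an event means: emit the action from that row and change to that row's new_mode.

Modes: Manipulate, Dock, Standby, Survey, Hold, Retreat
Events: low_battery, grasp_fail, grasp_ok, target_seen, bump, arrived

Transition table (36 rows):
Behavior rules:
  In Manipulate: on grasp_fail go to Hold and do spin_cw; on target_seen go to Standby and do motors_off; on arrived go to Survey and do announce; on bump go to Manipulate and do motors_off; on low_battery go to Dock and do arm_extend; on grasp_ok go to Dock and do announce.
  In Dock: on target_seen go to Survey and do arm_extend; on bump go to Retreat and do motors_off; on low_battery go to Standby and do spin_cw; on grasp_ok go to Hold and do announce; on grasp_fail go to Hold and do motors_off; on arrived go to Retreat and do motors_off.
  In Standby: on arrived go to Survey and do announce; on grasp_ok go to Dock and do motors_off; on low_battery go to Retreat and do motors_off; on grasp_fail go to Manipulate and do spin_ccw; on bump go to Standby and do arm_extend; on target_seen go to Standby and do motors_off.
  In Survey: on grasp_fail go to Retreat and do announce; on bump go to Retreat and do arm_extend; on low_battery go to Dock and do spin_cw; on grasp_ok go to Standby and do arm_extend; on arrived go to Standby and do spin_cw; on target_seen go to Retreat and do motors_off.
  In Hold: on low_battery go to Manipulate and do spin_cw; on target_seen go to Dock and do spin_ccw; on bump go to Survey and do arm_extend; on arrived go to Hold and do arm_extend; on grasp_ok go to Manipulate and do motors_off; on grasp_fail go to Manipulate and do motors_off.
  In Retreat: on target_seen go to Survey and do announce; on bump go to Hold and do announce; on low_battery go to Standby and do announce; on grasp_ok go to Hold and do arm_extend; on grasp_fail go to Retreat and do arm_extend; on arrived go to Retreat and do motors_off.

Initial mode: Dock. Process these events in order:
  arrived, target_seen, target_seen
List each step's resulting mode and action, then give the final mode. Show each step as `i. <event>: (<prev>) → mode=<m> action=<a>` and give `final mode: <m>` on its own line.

final mode: Retreat

1. arrived: (Dock) → mode=Retreat action=motors_off
2. target_seen: (Retreat) → mode=Survey action=announce
3. target_seen: (Survey) → mode=Retreat action=motors_off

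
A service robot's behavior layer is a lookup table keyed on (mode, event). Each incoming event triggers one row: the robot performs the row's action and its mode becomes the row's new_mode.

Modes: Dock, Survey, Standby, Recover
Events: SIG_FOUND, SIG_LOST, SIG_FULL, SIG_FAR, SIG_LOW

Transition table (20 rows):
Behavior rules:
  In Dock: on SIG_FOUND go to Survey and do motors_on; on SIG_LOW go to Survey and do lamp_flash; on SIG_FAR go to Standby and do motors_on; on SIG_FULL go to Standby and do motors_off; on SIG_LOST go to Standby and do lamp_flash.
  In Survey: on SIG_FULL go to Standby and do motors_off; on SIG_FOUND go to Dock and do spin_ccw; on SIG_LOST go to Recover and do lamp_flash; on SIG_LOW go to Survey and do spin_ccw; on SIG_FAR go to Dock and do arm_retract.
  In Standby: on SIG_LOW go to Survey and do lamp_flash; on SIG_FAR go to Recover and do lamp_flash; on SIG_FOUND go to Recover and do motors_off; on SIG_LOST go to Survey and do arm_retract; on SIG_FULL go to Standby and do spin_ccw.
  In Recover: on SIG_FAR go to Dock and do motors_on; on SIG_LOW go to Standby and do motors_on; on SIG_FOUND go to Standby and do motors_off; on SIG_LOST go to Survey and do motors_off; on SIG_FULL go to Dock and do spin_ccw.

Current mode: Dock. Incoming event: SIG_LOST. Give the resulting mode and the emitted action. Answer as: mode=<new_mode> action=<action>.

mode=Standby action=lamp_flash

current mode = Dock; filter table to that mode:
  (Dock, SIG_FOUND) → (Survey, motors_on)
  (Dock, SIG_LOW) → (Survey, lamp_flash)
  (Dock, SIG_FAR) → (Standby, motors_on)
  (Dock, SIG_FULL) → (Standby, motors_off)
  (Dock, SIG_LOST) → (Standby, lamp_flash)  ← event matches
event = SIG_LOST selects (Standby, lamp_flash)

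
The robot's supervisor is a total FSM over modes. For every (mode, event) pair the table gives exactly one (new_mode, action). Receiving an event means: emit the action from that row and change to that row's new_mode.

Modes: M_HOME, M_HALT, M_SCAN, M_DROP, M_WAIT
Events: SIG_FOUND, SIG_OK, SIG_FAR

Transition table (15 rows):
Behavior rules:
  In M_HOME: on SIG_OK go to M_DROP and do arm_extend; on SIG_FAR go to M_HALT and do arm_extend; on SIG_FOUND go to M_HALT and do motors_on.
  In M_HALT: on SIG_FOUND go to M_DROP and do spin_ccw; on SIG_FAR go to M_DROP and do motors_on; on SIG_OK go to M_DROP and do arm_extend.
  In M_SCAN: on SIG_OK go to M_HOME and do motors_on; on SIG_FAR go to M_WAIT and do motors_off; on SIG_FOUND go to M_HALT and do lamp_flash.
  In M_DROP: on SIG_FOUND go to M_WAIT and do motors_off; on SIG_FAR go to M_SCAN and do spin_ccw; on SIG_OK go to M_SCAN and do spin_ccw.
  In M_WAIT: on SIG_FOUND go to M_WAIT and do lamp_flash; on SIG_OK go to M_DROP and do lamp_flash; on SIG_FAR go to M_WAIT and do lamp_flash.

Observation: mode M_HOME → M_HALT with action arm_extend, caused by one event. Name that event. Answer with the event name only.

SIG_FAR

try SIG_FOUND: (M_HOME, SIG_FOUND) → (M_HALT, motors_on)
try SIG_OK: (M_HOME, SIG_OK) → (M_DROP, arm_extend)
try SIG_FAR: (M_HOME, SIG_FAR) → (M_HALT, arm_extend)  ← matches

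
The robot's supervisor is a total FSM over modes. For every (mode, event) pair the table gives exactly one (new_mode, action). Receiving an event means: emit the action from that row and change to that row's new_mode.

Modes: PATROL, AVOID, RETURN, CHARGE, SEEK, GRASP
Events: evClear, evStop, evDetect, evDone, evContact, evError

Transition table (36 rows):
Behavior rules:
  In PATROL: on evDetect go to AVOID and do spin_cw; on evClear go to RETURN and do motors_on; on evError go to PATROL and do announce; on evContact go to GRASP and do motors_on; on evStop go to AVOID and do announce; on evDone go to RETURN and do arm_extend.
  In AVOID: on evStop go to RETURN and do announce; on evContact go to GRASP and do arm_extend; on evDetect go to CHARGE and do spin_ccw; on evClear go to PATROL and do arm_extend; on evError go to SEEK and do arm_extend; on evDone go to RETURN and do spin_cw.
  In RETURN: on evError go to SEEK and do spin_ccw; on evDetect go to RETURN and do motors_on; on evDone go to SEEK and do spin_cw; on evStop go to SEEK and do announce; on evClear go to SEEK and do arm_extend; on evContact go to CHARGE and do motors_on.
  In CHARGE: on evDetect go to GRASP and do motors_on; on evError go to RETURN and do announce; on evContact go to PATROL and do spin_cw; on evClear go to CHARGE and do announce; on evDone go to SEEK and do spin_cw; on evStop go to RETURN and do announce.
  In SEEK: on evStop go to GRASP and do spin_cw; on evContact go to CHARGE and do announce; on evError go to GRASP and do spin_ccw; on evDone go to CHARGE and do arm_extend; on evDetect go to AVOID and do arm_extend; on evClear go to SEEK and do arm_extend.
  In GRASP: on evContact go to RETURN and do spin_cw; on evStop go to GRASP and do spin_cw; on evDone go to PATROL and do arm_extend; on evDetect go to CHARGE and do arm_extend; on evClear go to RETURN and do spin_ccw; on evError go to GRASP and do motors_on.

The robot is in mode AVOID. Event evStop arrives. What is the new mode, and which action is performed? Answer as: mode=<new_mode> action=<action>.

current mode = AVOID; filter table to that mode:
  (AVOID, evStop) → (RETURN, announce)  ← event matches
  (AVOID, evContact) → (GRASP, arm_extend)
  (AVOID, evDetect) → (CHARGE, spin_ccw)
  (AVOID, evClear) → (PATROL, arm_extend)
  (AVOID, evError) → (SEEK, arm_extend)
  (AVOID, evDone) → (RETURN, spin_cw)
event = evStop selects (RETURN, announce)

mode=RETURN action=announce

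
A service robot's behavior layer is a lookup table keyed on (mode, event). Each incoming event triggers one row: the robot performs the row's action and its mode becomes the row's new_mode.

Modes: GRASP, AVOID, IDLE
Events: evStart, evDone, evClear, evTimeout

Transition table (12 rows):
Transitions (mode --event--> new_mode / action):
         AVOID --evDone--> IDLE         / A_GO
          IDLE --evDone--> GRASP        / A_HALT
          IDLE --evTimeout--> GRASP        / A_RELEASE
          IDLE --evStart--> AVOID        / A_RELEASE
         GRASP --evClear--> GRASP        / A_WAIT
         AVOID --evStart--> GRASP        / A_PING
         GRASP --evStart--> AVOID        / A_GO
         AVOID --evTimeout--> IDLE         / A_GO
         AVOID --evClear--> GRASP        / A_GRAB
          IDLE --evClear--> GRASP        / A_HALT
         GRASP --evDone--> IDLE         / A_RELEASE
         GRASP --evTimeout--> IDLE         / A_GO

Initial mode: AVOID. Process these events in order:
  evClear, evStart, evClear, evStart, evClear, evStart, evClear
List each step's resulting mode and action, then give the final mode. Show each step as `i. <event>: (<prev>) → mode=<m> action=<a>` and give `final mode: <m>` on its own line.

final mode: GRASP

1. evClear: (AVOID) → mode=GRASP action=A_GRAB
2. evStart: (GRASP) → mode=AVOID action=A_GO
3. evClear: (AVOID) → mode=GRASP action=A_GRAB
4. evStart: (GRASP) → mode=AVOID action=A_GO
5. evClear: (AVOID) → mode=GRASP action=A_GRAB
6. evStart: (GRASP) → mode=AVOID action=A_GO
7. evClear: (AVOID) → mode=GRASP action=A_GRAB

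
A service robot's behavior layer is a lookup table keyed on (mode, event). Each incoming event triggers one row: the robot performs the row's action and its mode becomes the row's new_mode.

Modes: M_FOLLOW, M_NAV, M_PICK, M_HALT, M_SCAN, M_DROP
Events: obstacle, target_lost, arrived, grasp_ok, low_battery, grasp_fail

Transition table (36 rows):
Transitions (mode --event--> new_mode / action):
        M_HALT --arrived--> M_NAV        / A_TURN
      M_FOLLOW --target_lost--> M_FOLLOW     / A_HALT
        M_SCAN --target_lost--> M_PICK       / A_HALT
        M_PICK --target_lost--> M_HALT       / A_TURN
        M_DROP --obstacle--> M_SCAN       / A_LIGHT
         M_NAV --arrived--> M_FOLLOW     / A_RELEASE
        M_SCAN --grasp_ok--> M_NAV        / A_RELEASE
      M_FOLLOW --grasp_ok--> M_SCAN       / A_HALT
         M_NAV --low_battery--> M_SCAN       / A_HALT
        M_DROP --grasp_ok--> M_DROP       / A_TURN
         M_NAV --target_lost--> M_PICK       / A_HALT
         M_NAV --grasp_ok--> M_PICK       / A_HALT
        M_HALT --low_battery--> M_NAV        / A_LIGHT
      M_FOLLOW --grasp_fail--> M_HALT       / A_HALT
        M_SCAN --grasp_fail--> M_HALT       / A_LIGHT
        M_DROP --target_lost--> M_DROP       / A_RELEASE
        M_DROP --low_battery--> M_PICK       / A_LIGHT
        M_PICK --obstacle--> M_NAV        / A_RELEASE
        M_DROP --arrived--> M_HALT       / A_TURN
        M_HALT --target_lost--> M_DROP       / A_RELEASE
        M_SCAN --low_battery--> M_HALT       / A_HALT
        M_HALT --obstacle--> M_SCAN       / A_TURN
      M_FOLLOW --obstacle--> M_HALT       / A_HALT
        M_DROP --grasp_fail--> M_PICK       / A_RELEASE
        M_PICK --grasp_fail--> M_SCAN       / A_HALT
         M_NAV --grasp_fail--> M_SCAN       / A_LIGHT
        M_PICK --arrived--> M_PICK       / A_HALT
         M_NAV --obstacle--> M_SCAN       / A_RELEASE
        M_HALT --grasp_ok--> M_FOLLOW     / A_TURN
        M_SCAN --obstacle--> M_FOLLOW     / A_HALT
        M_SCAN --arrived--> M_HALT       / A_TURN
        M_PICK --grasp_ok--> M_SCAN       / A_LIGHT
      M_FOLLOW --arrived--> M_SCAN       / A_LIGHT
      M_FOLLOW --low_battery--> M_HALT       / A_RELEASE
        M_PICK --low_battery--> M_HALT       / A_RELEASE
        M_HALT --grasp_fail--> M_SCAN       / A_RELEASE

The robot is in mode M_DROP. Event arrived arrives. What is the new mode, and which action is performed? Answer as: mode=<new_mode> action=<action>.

mode=M_HALT action=A_TURN

current mode = M_DROP; filter table to that mode:
  (M_DROP, obstacle) → (M_SCAN, A_LIGHT)
  (M_DROP, grasp_ok) → (M_DROP, A_TURN)
  (M_DROP, target_lost) → (M_DROP, A_RELEASE)
  (M_DROP, low_battery) → (M_PICK, A_LIGHT)
  (M_DROP, arrived) → (M_HALT, A_TURN)  ← event matches
  (M_DROP, grasp_fail) → (M_PICK, A_RELEASE)
event = arrived selects (M_HALT, A_TURN)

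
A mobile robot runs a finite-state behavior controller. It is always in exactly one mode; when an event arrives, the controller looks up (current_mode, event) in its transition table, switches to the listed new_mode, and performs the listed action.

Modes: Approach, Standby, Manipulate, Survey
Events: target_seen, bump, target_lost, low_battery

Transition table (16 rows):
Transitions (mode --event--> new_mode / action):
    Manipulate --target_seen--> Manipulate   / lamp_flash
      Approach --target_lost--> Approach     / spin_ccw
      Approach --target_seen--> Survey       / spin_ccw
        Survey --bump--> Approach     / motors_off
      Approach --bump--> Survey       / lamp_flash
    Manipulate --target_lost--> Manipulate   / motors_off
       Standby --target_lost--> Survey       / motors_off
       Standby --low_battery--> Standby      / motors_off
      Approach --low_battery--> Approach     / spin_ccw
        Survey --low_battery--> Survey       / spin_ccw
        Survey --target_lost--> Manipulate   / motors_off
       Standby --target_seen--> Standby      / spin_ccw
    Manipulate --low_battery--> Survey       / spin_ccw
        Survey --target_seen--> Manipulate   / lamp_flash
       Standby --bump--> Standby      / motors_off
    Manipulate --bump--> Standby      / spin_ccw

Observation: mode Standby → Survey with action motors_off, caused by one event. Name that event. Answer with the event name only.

try target_seen: (Standby, target_seen) → (Standby, spin_ccw)
try bump: (Standby, bump) → (Standby, motors_off)
try target_lost: (Standby, target_lost) → (Survey, motors_off)  ← matches
try low_battery: (Standby, low_battery) → (Standby, motors_off)

target_lost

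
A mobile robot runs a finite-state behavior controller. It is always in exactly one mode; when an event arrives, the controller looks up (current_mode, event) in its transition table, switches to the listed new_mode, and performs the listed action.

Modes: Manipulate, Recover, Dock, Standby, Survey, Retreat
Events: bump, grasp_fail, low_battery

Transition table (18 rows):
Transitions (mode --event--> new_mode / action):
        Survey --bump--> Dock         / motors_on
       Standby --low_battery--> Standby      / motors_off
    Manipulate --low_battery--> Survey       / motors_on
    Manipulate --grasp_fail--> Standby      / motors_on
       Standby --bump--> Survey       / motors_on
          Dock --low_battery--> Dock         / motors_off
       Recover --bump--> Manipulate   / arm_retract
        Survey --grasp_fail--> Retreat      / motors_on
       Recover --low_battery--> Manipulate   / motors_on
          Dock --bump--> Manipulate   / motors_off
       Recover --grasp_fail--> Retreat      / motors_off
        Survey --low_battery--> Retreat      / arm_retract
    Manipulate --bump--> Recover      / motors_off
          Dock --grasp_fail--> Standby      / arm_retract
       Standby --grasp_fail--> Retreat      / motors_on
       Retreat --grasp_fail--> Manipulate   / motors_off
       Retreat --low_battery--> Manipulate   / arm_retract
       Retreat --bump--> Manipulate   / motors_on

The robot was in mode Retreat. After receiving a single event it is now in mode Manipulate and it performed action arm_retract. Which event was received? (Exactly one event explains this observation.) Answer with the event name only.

try bump: (Retreat, bump) → (Manipulate, motors_on)
try grasp_fail: (Retreat, grasp_fail) → (Manipulate, motors_off)
try low_battery: (Retreat, low_battery) → (Manipulate, arm_retract)  ← matches

low_battery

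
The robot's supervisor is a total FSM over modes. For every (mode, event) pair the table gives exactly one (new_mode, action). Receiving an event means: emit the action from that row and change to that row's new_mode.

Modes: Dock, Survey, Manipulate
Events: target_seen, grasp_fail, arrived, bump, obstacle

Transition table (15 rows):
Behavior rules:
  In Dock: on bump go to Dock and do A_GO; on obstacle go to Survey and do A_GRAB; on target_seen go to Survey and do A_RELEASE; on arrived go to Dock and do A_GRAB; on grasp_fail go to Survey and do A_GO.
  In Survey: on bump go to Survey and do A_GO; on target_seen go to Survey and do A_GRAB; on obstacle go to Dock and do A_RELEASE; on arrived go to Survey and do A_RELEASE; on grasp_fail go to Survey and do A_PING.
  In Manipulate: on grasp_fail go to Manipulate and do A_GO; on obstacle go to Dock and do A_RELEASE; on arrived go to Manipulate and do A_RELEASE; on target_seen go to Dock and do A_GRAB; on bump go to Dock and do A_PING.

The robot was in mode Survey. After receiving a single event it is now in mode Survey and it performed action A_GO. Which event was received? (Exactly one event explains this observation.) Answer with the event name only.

bump

try target_seen: (Survey, target_seen) → (Survey, A_GRAB)
try grasp_fail: (Survey, grasp_fail) → (Survey, A_PING)
try arrived: (Survey, arrived) → (Survey, A_RELEASE)
try bump: (Survey, bump) → (Survey, A_GO)  ← matches
try obstacle: (Survey, obstacle) → (Dock, A_RELEASE)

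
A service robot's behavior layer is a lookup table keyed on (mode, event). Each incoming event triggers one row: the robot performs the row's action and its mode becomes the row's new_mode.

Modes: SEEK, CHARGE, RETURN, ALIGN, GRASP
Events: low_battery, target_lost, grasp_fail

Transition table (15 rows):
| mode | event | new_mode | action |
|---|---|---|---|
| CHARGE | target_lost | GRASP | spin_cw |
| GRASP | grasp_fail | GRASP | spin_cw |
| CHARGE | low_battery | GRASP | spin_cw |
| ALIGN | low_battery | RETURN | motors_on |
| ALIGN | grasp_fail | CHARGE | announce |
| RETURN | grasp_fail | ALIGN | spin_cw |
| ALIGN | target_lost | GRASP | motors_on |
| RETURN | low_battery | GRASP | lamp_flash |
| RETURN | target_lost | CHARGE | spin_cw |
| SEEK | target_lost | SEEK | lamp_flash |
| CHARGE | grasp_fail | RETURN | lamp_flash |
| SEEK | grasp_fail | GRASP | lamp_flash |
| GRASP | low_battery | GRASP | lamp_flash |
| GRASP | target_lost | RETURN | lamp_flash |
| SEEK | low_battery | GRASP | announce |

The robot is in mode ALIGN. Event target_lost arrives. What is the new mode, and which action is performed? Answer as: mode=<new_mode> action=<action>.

mode=GRASP action=motors_on

current mode = ALIGN; filter table to that mode:
  (ALIGN, low_battery) → (RETURN, motors_on)
  (ALIGN, grasp_fail) → (CHARGE, announce)
  (ALIGN, target_lost) → (GRASP, motors_on)  ← event matches
event = target_lost selects (GRASP, motors_on)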